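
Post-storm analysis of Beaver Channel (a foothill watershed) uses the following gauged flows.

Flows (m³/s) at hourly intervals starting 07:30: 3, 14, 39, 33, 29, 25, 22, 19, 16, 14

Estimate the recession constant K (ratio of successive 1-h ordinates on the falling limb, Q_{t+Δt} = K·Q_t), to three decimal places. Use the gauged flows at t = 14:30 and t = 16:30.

K ≈ 0.858

Using the recession-limb readings at t = 14:30 and t = 16:30: Q falls from 19 to 14 m³/s over 2 intervals.
K = (Q₂/Q₁)^(1/2) = (14/19)^(1/2) = 0.858.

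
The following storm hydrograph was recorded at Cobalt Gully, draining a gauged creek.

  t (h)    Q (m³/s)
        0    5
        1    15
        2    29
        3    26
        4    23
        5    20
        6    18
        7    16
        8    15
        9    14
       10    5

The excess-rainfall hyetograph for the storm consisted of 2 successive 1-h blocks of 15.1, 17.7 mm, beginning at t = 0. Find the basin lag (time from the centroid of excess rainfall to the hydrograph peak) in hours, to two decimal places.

t_L ≈ 0.96 h

Centroid of excess rainfall: t_c = Σ P_i·t̄_i / ΣP_i = 1.0396 h (block centres at 0.5, 1.5 h).
Hydrograph peak occurs at t = 2 h, so basin lag t_L = 2 − 1.0396 = 0.96 h.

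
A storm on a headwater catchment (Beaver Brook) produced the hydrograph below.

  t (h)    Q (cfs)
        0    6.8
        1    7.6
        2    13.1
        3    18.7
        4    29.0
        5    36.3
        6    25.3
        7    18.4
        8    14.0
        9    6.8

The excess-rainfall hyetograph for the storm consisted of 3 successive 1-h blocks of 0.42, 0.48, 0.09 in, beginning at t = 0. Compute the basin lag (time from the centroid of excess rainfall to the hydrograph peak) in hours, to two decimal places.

t_L ≈ 3.83 h

Centroid of excess rainfall: t_c = Σ P_i·t̄_i / ΣP_i = 1.1667 h (block centres at 0.5, 1.5, 2.5 h).
Hydrograph peak occurs at t = 5 h, so basin lag t_L = 5 − 1.1667 = 3.83 h.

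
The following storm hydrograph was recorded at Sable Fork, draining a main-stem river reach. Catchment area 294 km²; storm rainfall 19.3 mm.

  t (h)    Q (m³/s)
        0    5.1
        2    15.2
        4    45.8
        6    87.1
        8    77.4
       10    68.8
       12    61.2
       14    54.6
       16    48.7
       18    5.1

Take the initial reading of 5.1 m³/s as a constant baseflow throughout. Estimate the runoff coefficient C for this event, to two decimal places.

C ≈ 0.53

ΣQ_DR = 418.0 m³/s; V = ΣQ_DR·Δt = 3.010 × 10^6 m³.
Runoff depth d = V / A = 10.24 mm.
C = d / P = 10.24 / 19.3 = 0.53.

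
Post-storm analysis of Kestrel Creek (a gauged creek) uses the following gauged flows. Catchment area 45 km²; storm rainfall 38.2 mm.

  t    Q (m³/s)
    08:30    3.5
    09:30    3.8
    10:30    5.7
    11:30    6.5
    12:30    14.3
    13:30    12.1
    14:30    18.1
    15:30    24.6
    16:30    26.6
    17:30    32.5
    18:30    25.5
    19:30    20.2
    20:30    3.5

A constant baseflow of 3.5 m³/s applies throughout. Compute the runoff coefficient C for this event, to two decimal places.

C ≈ 0.32

ΣQ_DR = 151.4 m³/s; V = ΣQ_DR·Δt = 5.450 × 10^5 m³.
Runoff depth d = V / A = 12.11 mm.
C = d / P = 12.11 / 38.2 = 0.32.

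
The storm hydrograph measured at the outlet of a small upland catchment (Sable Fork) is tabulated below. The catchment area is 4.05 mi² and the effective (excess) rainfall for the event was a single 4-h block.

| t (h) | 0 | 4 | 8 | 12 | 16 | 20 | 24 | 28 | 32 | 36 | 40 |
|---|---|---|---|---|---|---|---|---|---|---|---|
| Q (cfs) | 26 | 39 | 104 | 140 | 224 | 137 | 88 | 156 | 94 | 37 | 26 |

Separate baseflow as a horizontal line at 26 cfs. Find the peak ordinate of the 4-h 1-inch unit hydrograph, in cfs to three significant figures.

U_p ≈ 165 cfs

Direct runoff: 0.0, 13.0, 78.0, 114.0, 198.0, 111.0, 62.0, 130.0, 68.0, 11.0, 0.0 cfs; ΣQ_DR = 785.0 cfs, peak = 198.0 cfs.
Runoff depth d = ΣQ_DR·Δt / A = 785.0 × 14400 / (4.05 mi²) = 1.201 in.
The 1-inch UH is the DRH scaled by (1 in)/d, so U_p = 198.0 × 1/1.201 = 165 cfs.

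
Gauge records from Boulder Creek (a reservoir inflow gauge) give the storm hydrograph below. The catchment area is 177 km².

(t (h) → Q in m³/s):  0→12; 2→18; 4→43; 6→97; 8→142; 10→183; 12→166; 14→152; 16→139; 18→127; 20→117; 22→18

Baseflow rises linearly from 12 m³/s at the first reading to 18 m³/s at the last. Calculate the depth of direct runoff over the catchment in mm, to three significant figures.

d ≈ 42.1 mm

Direct runoff: 0.00, 5.45, 29.91, 83.36, 127.82, 168.27, 150.73, 136.18, 122.64, 110.09, 99.55, 0.00 m³/s; ΣQ_DR = 1034 m³/s.
V = ΣQ_DR · Δt = 1034 × 7200 s = 7.445 × 10^6 m³.
Over A = 177 km², depth = V / A = 42.1 mm.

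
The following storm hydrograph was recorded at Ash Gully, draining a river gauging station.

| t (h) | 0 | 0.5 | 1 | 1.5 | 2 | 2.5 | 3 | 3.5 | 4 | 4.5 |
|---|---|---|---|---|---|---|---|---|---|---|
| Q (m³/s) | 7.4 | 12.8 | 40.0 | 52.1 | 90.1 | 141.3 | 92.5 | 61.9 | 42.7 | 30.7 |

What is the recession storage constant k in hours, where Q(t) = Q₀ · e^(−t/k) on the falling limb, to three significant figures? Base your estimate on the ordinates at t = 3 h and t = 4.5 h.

On the falling limb, Q drops from 92.5 to 30.7 m³/s between t = 3 h and t = 4.5 h (Δt = 1.5 h).
k = −Δt / ln(Q₂/Q₁) = −1.5 / ln(30.7/92.5) = 1.36 h.

k ≈ 1.36 h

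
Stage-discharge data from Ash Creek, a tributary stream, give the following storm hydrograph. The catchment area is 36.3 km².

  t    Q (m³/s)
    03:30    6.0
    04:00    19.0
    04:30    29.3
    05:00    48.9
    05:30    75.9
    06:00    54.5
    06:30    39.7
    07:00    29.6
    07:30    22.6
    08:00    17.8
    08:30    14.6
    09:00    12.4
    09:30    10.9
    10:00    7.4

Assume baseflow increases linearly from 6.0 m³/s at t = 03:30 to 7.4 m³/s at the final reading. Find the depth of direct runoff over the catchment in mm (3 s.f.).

d ≈ 14.6 mm

Direct runoff: 0.00, 12.89, 23.08, 42.58, 69.47, 47.96, 33.05, 22.85, 15.74, 10.83, 7.52, 5.22, 3.61, 0.00 m³/s; ΣQ_DR = 294.8 m³/s.
V = ΣQ_DR · Δt = 294.8 × 1800 s = 5.306 × 10^5 m³.
Over A = 36.3 km², depth = V / A = 14.6 mm.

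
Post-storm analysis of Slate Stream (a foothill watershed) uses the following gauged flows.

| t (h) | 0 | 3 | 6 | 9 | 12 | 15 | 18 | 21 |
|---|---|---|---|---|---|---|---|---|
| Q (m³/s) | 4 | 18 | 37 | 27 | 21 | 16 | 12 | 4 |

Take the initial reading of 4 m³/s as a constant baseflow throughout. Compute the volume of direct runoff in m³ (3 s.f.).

Direct-runoff ordinates (Q − Q_b): 0.0, 14.0, 33.0, 23.0, 17.0, 12.0, 8.0, 0.0 m³/s.
ΣQ_DR = 107.0 m³/s.
With Δt = 3 h = 10800 s, V = ΣQ_DR · Δt = 107.0 × 10800 = 1.16 × 10^6 m³.

V ≈ 1.16 × 10^6 m³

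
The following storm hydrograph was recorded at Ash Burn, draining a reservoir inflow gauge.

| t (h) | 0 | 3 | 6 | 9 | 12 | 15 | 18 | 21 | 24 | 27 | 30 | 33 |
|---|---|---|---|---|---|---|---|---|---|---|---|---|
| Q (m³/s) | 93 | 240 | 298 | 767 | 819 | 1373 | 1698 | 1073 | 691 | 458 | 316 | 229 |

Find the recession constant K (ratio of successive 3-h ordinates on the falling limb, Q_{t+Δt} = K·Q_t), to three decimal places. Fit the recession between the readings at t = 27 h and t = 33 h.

K ≈ 0.707

Using the recession-limb readings at t = 27 h and t = 33 h: Q falls from 458 to 229 m³/s over 2 intervals.
K = (Q₂/Q₁)^(1/2) = (229/458)^(1/2) = 0.707.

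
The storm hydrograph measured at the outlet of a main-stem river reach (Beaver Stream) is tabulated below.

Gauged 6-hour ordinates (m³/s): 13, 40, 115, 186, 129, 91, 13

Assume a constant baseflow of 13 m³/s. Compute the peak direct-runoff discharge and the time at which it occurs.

Q_p = 173.0 m³/s at t = 18 h

Subtracting baseflow gives direct-runoff ordinates: 0.0, 27.0, 102.0, 173.0, 116.0, 78.0, 0.0 m³/s.
The maximum is 173.0 m³/s, occurring at the reading for t = 18 h.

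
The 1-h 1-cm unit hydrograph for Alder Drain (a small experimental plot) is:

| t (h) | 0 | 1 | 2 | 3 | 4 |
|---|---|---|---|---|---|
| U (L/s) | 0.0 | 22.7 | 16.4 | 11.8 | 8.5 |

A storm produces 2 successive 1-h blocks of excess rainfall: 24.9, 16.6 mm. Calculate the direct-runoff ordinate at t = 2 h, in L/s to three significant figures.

By discrete convolution, Q_j = Σ (P_i / 10 mm) · U_{j−i}.
At t = 2 h (j=2): Q = (24.9/10)·16.4 + (16.6/10)·22.7 = 78.5 L/s.

Q ≈ 78.5 L/s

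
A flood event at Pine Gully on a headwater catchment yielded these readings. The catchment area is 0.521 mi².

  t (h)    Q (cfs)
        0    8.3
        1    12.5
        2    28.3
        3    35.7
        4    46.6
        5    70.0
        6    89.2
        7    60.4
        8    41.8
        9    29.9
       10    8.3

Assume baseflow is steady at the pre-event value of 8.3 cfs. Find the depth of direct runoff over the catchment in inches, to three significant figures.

Direct runoff: 0.0, 4.2, 20.0, 27.4, 38.3, 61.7, 80.9, 52.1, 33.5, 21.6, 0.0 cfs; ΣQ_DR = 339.7 cfs.
V = ΣQ_DR · Δt = 339.7 × 3600 s = 1.223 × 10^6 ft³.
Over A = 0.521 mi², depth = V / A = 1.01 in.

d ≈ 1.01 in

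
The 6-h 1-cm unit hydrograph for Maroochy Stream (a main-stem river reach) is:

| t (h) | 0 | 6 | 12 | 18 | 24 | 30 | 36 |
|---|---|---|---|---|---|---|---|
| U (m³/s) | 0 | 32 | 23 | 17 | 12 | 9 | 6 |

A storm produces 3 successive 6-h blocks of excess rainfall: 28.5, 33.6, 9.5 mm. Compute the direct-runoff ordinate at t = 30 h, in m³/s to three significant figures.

By discrete convolution, Q_j = Σ (P_i / 10 mm) · U_{j−i}.
At t = 30 h (j=5): Q = (28.5/10)·9 + (33.6/10)·12 + (9.5/10)·17 = 82.1 m³/s.

Q ≈ 82.1 m³/s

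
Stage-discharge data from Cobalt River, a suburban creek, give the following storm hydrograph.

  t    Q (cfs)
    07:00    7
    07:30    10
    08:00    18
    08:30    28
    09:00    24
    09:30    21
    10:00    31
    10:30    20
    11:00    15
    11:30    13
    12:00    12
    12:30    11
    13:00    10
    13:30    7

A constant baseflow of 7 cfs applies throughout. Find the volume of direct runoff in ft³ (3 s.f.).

Direct-runoff ordinates (Q − Q_b): 0.0, 3.0, 11.0, 21.0, 17.0, 14.0, 24.0, 13.0, 8.0, 6.0, 5.0, 4.0, 3.0, 0.0 cfs.
ΣQ_DR = 129.0 cfs.
With Δt = 0.5 h = 1800 s, V = ΣQ_DR · Δt = 129.0 × 1800 = 2.32 × 10^5 ft³.

V ≈ 2.32 × 10^5 ft³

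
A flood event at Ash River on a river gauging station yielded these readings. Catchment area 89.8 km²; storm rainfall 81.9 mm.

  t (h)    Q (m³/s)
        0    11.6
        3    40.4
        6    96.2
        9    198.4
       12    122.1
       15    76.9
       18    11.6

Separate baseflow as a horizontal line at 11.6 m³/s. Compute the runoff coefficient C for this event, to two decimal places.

C ≈ 0.70

ΣQ_DR = 476.0 m³/s; V = ΣQ_DR·Δt = 5.141 × 10^6 m³.
Runoff depth d = V / A = 57.25 mm.
C = d / P = 57.25 / 81.9 = 0.70.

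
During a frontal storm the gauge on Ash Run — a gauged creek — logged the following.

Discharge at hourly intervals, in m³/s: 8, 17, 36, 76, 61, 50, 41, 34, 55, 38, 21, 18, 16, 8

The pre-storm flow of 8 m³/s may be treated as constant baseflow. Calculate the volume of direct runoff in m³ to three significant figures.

V ≈ 1.32 × 10^6 m³

Direct-runoff ordinates (Q − Q_b): 0.0, 9.0, 28.0, 68.0, 53.0, 42.0, 33.0, 26.0, 47.0, 30.0, 13.0, 10.0, 8.0, 0.0 m³/s.
ΣQ_DR = 367.0 m³/s.
With Δt = 1 h = 3600 s, V = ΣQ_DR · Δt = 367.0 × 3600 = 1.32 × 10^6 m³.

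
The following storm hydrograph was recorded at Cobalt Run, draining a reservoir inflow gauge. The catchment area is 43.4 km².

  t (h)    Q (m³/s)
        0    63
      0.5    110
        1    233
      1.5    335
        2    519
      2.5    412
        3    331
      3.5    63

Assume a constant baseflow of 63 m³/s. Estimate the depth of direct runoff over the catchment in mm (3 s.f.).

Direct runoff: 0.0, 47.0, 170.0, 272.0, 456.0, 349.0, 268.0, 0.0 m³/s; ΣQ_DR = 1562 m³/s.
V = ΣQ_DR · Δt = 1562 × 1800 s = 2.812 × 10^6 m³.
Over A = 43.4 km², depth = V / A = 64.8 mm.

d ≈ 64.8 mm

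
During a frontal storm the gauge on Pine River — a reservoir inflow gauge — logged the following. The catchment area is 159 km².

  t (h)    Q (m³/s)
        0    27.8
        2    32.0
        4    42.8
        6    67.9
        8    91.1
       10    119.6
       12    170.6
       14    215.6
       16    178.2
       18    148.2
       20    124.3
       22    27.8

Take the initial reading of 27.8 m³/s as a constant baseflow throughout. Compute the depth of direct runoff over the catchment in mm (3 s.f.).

Direct runoff: 0.0, 4.2, 15.0, 40.1, 63.3, 91.8, 142.8, 187.8, 150.4, 120.4, 96.5, 0.0 m³/s; ΣQ_DR = 912.3 m³/s.
V = ΣQ_DR · Δt = 912.3 × 7200 s = 6.569 × 10^6 m³.
Over A = 159 km², depth = V / A = 41.3 mm.

d ≈ 41.3 mm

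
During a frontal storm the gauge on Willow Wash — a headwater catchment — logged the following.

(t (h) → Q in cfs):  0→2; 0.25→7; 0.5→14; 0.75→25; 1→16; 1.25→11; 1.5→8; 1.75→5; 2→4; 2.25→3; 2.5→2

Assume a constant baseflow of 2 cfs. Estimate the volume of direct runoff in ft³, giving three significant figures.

Direct-runoff ordinates (Q − Q_b): 0.0, 5.0, 12.0, 23.0, 14.0, 9.0, 6.0, 3.0, 2.0, 1.0, 0.0 cfs.
ΣQ_DR = 75.00 cfs.
With Δt = 0.25 h = 900 s, V = ΣQ_DR · Δt = 75.00 × 900 = 67500 ft³.

V ≈ 67500 ft³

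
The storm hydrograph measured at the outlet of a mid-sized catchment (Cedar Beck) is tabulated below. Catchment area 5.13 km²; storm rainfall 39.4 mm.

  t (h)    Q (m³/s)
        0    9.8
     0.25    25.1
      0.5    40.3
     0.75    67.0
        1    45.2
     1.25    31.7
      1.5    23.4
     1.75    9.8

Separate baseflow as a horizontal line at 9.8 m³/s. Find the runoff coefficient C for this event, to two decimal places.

ΣQ_DR = 173.9 m³/s; V = ΣQ_DR·Δt = 1.565 × 10^5 m³.
Runoff depth d = V / A = 30.51 mm.
C = d / P = 30.51 / 39.4 = 0.77.

C ≈ 0.77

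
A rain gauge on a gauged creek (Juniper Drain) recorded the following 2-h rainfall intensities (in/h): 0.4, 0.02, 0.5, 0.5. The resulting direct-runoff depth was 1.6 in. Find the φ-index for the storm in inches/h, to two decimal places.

Only the 3 blocks with intensity above φ contribute runoff: 0.4, 0.5, 0.5 in/h.
Σ(I−φ)·Δt = d  ⇒  (0.4+0.5+0.5 − 3φ)·2 = 1.6
φ = (1.400 − 1.6/2) / 3 = 0.20 in/h.

φ ≈ 0.20 in/h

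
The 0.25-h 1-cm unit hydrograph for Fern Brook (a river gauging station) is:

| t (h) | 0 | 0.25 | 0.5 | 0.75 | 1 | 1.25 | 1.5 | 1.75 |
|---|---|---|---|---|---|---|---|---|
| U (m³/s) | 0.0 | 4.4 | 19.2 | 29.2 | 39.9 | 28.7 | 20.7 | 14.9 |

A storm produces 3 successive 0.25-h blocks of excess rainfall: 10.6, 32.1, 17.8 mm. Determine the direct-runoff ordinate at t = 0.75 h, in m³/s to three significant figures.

By discrete convolution, Q_j = Σ (P_i / 10 mm) · U_{j−i}.
At t = 0.75 h (j=3): Q = (10.6/10)·29.2 + (32.1/10)·19.2 + (17.8/10)·4.4 = 100 m³/s.

Q ≈ 100 m³/s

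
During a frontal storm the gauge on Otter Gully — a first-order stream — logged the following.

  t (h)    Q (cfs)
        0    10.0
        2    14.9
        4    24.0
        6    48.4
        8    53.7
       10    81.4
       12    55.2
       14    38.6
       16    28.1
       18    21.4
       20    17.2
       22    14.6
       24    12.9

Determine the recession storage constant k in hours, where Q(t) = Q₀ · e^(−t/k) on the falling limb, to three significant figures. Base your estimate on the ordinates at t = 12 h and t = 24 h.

k ≈ 8.25 h

On the falling limb, Q drops from 55.2 to 12.9 cfs between t = 12 h and t = 24 h (Δt = 12 h).
k = −Δt / ln(Q₂/Q₁) = −12 / ln(12.9/55.2) = 8.25 h.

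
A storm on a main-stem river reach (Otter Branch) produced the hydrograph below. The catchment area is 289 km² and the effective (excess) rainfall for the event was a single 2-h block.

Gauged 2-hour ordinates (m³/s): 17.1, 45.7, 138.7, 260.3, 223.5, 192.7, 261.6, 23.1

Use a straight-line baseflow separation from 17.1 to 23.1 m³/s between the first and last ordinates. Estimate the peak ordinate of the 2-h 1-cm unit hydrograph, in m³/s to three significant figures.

U_p ≈ 96.4 m³/s

Direct runoff: 0.00, 27.74, 119.89, 240.63, 202.97, 171.31, 239.36, 0.00 m³/s; ΣQ_DR = 1002 m³/s, peak = 240.63 m³/s.
Runoff depth d = ΣQ_DR·Δt / A = 1002 × 7200 / (289 km²) = 24.96 mm.
The 1-cm UH is the DRH scaled by (10 mm)/d, so U_p = 240.63 × 10/24.96 = 96.4 m³/s.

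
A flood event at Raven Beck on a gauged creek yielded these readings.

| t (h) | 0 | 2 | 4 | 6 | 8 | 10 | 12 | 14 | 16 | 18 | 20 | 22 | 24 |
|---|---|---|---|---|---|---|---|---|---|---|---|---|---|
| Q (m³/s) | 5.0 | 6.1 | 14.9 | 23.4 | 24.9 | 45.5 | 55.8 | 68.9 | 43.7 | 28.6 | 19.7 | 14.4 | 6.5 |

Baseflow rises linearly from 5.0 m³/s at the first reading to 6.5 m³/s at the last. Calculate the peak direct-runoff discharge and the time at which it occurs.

Subtracting baseflow gives direct-runoff ordinates: 0.00, 0.97, 9.65, 18.02, 19.40, 39.88, 50.05, 63.02, 37.70, 22.48, 13.45, 8.03, 0.00 m³/s.
The maximum is 63.02 m³/s, occurring at the reading for t = 14 h.

Q_p = 63.02 m³/s at t = 14 h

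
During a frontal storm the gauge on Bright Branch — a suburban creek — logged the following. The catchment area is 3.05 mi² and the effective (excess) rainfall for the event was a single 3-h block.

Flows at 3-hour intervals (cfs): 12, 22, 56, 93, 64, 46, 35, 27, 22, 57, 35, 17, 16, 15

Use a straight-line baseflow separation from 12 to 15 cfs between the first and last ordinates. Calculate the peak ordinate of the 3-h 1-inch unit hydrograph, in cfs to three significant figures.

Direct runoff: 0.00, 9.77, 43.54, 80.31, 51.08, 32.85, 21.62, 13.38, 8.15, 42.92, 20.69, 2.46, 1.23, 0.00 cfs; ΣQ_DR = 328.0 cfs, peak = 80.31 cfs.
Runoff depth d = ΣQ_DR·Δt / A = 328.0 × 10800 / (3.05 mi²) = 0.4999 in.
The 1-inch UH is the DRH scaled by (1 in)/d, so U_p = 80.31 × 1/0.4999 = 161 cfs.

U_p ≈ 161 cfs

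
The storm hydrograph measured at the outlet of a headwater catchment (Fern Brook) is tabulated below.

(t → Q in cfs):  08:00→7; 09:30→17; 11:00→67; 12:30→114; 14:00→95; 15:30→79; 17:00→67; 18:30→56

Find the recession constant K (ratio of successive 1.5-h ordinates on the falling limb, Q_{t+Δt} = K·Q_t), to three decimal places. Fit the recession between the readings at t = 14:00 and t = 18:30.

K ≈ 0.838

Using the recession-limb readings at t = 14:00 and t = 18:30: Q falls from 95 to 56 cfs over 3 intervals.
K = (Q₂/Q₁)^(1/3) = (56/95)^(1/3) = 0.838.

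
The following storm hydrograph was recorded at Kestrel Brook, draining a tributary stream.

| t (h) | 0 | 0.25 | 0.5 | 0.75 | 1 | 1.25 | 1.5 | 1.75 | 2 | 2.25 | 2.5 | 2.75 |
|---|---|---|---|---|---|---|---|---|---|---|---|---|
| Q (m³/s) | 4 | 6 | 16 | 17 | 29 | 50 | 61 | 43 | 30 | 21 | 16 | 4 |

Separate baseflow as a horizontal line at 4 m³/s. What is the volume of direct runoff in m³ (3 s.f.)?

V ≈ 2.24 × 10^5 m³

Direct-runoff ordinates (Q − Q_b): 0.0, 2.0, 12.0, 13.0, 25.0, 46.0, 57.0, 39.0, 26.0, 17.0, 12.0, 0.0 m³/s.
ΣQ_DR = 249.0 m³/s.
With Δt = 0.25 h = 900 s, V = ΣQ_DR · Δt = 249.0 × 900 = 2.24 × 10^5 m³.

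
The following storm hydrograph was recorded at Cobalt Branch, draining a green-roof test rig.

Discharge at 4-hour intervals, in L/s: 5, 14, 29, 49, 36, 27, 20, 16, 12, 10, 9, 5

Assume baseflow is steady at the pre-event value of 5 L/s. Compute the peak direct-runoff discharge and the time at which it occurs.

Subtracting baseflow gives direct-runoff ordinates: 0.0, 9.0, 24.0, 44.0, 31.0, 22.0, 15.0, 11.0, 7.0, 5.0, 4.0, 0.0 L/s.
The maximum is 44.0 L/s, occurring at the reading for t = 12 h.

Q_p = 44.0 L/s at t = 12 h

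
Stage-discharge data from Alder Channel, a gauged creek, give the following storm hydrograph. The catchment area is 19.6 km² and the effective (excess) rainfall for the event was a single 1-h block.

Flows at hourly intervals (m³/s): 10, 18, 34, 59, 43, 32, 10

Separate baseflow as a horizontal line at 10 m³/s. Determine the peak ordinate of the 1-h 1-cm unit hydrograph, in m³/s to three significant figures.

Direct runoff: 0.0, 8.0, 24.0, 49.0, 33.0, 22.0, 0.0 m³/s; ΣQ_DR = 136.0 m³/s, peak = 49.0 m³/s.
Runoff depth d = ΣQ_DR·Δt / A = 136.0 × 3600 / (19.6 km²) = 24.98 mm.
The 1-cm UH is the DRH scaled by (10 mm)/d, so U_p = 49.0 × 10/24.98 = 19.6 m³/s.

U_p ≈ 19.6 m³/s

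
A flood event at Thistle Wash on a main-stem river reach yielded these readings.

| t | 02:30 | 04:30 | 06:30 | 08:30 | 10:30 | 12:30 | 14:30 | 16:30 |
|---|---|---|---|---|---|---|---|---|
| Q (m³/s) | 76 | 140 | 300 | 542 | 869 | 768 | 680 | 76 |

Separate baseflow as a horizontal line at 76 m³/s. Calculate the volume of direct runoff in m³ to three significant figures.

V ≈ 2.05 × 10^7 m³

Direct-runoff ordinates (Q − Q_b): 0.0, 64.0, 224.0, 466.0, 793.0, 692.0, 604.0, 0.0 m³/s.
ΣQ_DR = 2843 m³/s.
With Δt = 2 h = 7200 s, V = ΣQ_DR · Δt = 2843 × 7200 = 2.05 × 10^7 m³.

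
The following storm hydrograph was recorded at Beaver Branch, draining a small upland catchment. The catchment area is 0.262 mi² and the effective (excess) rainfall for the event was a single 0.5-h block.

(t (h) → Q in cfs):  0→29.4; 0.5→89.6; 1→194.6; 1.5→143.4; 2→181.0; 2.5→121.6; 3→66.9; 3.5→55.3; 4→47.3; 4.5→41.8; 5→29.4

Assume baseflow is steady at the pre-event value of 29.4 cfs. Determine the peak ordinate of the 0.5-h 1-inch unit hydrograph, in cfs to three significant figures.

Direct runoff: 0.0, 60.2, 165.2, 114.0, 151.6, 92.2, 37.5, 25.9, 17.9, 12.4, 0.0 cfs; ΣQ_DR = 676.9 cfs, peak = 165.2 cfs.
Runoff depth d = ΣQ_DR·Δt / A = 676.9 × 1800 / (0.262 mi²) = 2.002 in.
The 1-inch UH is the DRH scaled by (1 in)/d, so U_p = 165.2 × 1/2.002 = 82.5 cfs.

U_p ≈ 82.5 cfs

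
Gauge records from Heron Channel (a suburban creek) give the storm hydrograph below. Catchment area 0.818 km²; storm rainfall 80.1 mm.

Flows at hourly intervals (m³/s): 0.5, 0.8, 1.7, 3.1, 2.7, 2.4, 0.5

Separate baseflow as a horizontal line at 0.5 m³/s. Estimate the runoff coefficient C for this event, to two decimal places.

ΣQ_DR = 8.200 m³/s; V = ΣQ_DR·Δt = 29520 m³.
Runoff depth d = V / A = 36.09 mm.
C = d / P = 36.09 / 80.1 = 0.45.

C ≈ 0.45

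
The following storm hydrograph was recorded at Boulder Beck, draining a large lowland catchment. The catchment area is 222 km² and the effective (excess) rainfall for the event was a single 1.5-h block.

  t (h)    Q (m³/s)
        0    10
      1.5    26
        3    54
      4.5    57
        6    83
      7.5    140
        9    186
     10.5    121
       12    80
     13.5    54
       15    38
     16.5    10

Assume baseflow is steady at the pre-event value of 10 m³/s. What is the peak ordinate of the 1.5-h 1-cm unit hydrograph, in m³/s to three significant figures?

Direct runoff: 0.0, 16.0, 44.0, 47.0, 73.0, 130.0, 176.0, 111.0, 70.0, 44.0, 28.0, 0.0 m³/s; ΣQ_DR = 739.0 m³/s, peak = 176.0 m³/s.
Runoff depth d = ΣQ_DR·Δt / A = 739.0 × 5400 / (222 km²) = 17.98 mm.
The 1-cm UH is the DRH scaled by (10 mm)/d, so U_p = 176.0 × 10/17.98 = 97.9 m³/s.

U_p ≈ 97.9 m³/s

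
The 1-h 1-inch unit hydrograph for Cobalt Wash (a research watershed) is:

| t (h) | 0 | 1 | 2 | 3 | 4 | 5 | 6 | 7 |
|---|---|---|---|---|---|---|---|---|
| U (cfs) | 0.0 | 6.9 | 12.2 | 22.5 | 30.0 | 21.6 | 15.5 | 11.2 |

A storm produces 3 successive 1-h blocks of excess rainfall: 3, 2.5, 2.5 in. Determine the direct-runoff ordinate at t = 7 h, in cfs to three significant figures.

By discrete convolution, Q_j = Σ (P_i / 1 in) · U_{j−i}.
At t = 7 h (j=7): Q = (3/1)·11.2 + (2.5/1)·15.5 + (2.5/1)·21.6 = 126 cfs.

Q ≈ 126 cfs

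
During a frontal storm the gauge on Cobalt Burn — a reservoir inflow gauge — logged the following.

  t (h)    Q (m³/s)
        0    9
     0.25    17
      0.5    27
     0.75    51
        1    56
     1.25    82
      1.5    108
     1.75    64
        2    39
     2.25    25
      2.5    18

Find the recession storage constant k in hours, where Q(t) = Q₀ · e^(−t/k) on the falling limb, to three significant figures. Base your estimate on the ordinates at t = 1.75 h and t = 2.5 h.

k ≈ 0.591 h

On the falling limb, Q drops from 64 to 18 m³/s between t = 1.75 h and t = 2.5 h (Δt = 0.75 h).
k = −Δt / ln(Q₂/Q₁) = −0.75 / ln(18/64) = 0.591 h.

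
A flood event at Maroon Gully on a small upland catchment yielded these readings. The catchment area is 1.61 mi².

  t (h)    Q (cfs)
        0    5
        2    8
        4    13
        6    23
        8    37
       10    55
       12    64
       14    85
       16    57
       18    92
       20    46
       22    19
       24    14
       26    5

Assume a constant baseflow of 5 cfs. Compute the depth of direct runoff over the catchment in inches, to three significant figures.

Direct runoff: 0.0, 3.0, 8.0, 18.0, 32.0, 50.0, 59.0, 80.0, 52.0, 87.0, 41.0, 14.0, 9.0, 0.0 cfs; ΣQ_DR = 453.0 cfs.
V = ΣQ_DR · Δt = 453.0 × 7200 s = 3.262 × 10^6 ft³.
Over A = 1.61 mi², depth = V / A = 0.872 in.

d ≈ 0.872 in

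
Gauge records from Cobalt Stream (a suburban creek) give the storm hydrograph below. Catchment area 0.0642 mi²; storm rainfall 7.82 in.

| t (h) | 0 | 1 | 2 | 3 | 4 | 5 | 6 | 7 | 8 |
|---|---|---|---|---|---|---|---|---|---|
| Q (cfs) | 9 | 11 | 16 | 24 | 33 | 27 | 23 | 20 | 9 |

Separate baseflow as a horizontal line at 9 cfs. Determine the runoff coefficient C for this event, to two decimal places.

ΣQ_DR = 91.00 cfs; V = ΣQ_DR·Δt = 3.276 × 10^5 ft³.
Runoff depth d = V / A = 2.196 in.
C = d / P = 2.196 / 7.82 = 0.28.

C ≈ 0.28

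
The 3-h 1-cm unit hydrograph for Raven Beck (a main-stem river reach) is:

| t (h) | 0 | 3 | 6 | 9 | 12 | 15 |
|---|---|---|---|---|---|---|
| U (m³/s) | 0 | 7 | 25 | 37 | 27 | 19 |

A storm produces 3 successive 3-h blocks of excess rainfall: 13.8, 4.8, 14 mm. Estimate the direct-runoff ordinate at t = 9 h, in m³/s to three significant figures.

By discrete convolution, Q_j = Σ (P_i / 10 mm) · U_{j−i}.
At t = 9 h (j=3): Q = (13.8/10)·37 + (4.8/10)·25 + (14/10)·7 = 72.9 m³/s.

Q ≈ 72.9 m³/s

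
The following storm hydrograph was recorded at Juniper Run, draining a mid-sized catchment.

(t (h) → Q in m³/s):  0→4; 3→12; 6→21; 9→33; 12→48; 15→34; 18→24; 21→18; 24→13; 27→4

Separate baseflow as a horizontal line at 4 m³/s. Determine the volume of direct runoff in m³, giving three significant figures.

V ≈ 1.85 × 10^6 m³

Direct-runoff ordinates (Q − Q_b): 0.0, 8.0, 17.0, 29.0, 44.0, 30.0, 20.0, 14.0, 9.0, 0.0 m³/s.
ΣQ_DR = 171.0 m³/s.
With Δt = 3 h = 10800 s, V = ΣQ_DR · Δt = 171.0 × 10800 = 1.85 × 10^6 m³.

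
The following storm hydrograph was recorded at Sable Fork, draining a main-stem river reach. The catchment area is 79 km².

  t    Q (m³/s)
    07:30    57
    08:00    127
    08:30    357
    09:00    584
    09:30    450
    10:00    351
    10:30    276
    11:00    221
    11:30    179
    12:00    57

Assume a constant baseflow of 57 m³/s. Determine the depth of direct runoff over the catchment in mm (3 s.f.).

d ≈ 47.6 mm

Direct runoff: 0.0, 70.0, 300.0, 527.0, 393.0, 294.0, 219.0, 164.0, 122.0, 0.0 m³/s; ΣQ_DR = 2089 m³/s.
V = ΣQ_DR · Δt = 2089 × 1800 s = 3.760 × 10^6 m³.
Over A = 79 km², depth = V / A = 47.6 mm.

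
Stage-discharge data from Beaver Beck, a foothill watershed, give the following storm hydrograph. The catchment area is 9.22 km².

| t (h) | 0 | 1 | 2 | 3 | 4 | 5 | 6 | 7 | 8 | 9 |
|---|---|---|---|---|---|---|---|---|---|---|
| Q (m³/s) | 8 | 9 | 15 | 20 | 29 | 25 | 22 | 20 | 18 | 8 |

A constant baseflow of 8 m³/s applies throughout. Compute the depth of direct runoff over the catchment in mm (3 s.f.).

Direct runoff: 0.0, 1.0, 7.0, 12.0, 21.0, 17.0, 14.0, 12.0, 10.0, 0.0 m³/s; ΣQ_DR = 94.00 m³/s.
V = ΣQ_DR · Δt = 94.00 × 3600 s = 3.384 × 10^5 m³.
Over A = 9.22 km², depth = V / A = 36.7 mm.

d ≈ 36.7 mm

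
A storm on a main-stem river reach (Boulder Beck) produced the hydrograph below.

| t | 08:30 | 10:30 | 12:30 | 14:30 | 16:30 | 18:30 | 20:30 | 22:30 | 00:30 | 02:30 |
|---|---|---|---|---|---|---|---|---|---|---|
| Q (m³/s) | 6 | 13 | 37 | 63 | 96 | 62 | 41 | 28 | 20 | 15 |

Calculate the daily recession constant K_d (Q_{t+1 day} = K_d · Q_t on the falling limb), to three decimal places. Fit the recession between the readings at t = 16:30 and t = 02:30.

Between t = 16:30 and t = 02:30 the flow falls from 96 to 15 m³/s over 5×2 h = 10 h.
Per-interval ratio K = (15/96)^(1/5) = 0.6899; K_d = K^(24/2) = 0.012.

K_d ≈ 0.012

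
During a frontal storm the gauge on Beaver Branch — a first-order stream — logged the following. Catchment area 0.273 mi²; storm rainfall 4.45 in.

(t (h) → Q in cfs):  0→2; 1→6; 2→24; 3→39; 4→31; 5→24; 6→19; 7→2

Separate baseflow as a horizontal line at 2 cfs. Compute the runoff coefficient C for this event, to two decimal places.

ΣQ_DR = 131.0 cfs; V = ΣQ_DR·Δt = 4.716 × 10^5 ft³.
Runoff depth d = V / A = 0.7436 in.
C = d / P = 0.7436 / 4.45 = 0.17.

C ≈ 0.17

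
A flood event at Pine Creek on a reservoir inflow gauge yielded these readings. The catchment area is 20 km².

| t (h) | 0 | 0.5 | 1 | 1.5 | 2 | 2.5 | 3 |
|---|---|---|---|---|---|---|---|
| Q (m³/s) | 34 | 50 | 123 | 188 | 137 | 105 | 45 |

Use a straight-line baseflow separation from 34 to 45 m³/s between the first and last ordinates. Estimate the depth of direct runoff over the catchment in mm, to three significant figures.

d ≈ 36.5 mm

Direct runoff: 0.00, 14.17, 85.33, 148.50, 95.67, 61.83, 0.00 m³/s; ΣQ_DR = 405.5 m³/s.
V = ΣQ_DR · Δt = 405.5 × 1800 s = 7.299 × 10^5 m³.
Over A = 20 km², depth = V / A = 36.5 mm.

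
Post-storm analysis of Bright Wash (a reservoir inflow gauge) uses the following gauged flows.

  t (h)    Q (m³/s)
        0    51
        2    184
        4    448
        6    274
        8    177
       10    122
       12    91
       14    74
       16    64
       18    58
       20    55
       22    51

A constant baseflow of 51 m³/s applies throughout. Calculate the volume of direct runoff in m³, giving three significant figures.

Direct-runoff ordinates (Q − Q_b): 0.0, 133.0, 397.0, 223.0, 126.0, 71.0, 40.0, 23.0, 13.0, 7.0, 4.0, 0.0 m³/s.
ΣQ_DR = 1037 m³/s.
With Δt = 2 h = 7200 s, V = ΣQ_DR · Δt = 1037 × 7200 = 7.47 × 10^6 m³.

V ≈ 7.47 × 10^6 m³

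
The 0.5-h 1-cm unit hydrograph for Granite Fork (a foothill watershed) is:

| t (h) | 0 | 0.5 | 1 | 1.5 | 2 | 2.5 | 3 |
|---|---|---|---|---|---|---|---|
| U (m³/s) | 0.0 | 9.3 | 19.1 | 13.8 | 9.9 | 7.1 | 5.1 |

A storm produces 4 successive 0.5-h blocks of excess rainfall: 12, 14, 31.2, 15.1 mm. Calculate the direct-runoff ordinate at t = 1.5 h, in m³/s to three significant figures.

By discrete convolution, Q_j = Σ (P_i / 10 mm) · U_{j−i}.
At t = 1.5 h (j=3): Q = (12/10)·13.8 + (14/10)·19.1 + (31.2/10)·9.3 + (15.1/10)·0.0 = 72.3 m³/s.

Q ≈ 72.3 m³/s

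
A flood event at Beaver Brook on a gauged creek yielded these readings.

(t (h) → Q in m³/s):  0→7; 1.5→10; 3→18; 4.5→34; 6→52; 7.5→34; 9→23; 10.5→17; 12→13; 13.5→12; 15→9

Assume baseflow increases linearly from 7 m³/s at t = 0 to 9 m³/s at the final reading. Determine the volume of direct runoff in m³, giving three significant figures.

Direct-runoff ordinates (Q − Q_b): 0.00, 2.80, 10.60, 26.40, 44.20, 26.00, 14.80, 8.60, 4.40, 3.20, 0.00 m³/s.
ΣQ_DR = 141.0 m³/s.
With Δt = 1.5 h = 5400 s, V = ΣQ_DR · Δt = 141.0 × 5400 = 7.61 × 10^5 m³.

V ≈ 7.61 × 10^5 m³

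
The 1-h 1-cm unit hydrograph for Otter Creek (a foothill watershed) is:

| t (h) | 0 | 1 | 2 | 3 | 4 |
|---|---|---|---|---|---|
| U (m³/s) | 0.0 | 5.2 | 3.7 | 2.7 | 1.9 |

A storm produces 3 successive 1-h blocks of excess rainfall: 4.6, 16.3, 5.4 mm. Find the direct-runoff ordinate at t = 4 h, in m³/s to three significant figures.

Q ≈ 7.27 m³/s

By discrete convolution, Q_j = Σ (P_i / 10 mm) · U_{j−i}.
At t = 4 h (j=4): Q = (4.6/10)·1.9 + (16.3/10)·2.7 + (5.4/10)·3.7 = 7.27 m³/s.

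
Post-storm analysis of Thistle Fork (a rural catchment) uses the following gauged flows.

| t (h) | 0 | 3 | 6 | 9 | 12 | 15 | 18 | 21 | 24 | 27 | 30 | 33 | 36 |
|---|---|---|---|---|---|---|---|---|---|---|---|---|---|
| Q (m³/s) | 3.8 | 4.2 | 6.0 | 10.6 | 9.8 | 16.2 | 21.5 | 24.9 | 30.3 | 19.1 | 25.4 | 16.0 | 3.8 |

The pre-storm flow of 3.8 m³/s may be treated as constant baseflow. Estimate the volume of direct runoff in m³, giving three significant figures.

V ≈ 1.54 × 10^6 m³

Direct-runoff ordinates (Q − Q_b): 0.0, 0.4, 2.2, 6.8, 6.0, 12.4, 17.7, 21.1, 26.5, 15.3, 21.6, 12.2, 0.0 m³/s.
ΣQ_DR = 142.2 m³/s.
With Δt = 3 h = 10800 s, V = ΣQ_DR · Δt = 142.2 × 10800 = 1.54 × 10^6 m³.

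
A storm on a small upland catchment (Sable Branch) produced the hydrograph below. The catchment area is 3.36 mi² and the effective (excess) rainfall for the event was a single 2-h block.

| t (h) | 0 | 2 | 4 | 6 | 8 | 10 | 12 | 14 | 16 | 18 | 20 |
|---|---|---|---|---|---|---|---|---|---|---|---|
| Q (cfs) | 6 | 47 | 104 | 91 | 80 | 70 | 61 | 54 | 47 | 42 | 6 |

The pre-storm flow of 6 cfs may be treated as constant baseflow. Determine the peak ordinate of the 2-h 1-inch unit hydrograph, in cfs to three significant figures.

U_p ≈ 196 cfs

Direct runoff: 0.0, 41.0, 98.0, 85.0, 74.0, 64.0, 55.0, 48.0, 41.0, 36.0, 0.0 cfs; ΣQ_DR = 542.0 cfs, peak = 98.0 cfs.
Runoff depth d = ΣQ_DR·Δt / A = 542.0 × 7200 / (3.36 mi²) = 0.4999 in.
The 1-inch UH is the DRH scaled by (1 in)/d, so U_p = 98.0 × 1/0.4999 = 196 cfs.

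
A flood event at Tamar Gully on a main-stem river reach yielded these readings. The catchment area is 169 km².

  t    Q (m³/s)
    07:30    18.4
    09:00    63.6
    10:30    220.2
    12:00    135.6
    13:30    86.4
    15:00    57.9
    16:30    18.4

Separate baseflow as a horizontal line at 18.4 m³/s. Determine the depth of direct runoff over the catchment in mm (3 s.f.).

Direct runoff: 0.0, 45.2, 201.8, 117.2, 68.0, 39.5, 0.0 m³/s; ΣQ_DR = 471.7 m³/s.
V = ΣQ_DR · Δt = 471.7 × 5400 s = 2.547 × 10^6 m³.
Over A = 169 km², depth = V / A = 15.1 mm.

d ≈ 15.1 mm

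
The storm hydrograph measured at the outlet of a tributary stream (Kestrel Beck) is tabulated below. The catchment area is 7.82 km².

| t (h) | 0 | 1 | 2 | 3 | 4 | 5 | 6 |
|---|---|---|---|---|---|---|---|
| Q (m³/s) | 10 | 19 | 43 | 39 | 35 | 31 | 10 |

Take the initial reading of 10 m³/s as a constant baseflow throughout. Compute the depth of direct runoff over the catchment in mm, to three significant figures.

d ≈ 53.9 mm

Direct runoff: 0.0, 9.0, 33.0, 29.0, 25.0, 21.0, 0.0 m³/s; ΣQ_DR = 117.0 m³/s.
V = ΣQ_DR · Δt = 117.0 × 3600 s = 4.212 × 10^5 m³.
Over A = 7.82 km², depth = V / A = 53.9 mm.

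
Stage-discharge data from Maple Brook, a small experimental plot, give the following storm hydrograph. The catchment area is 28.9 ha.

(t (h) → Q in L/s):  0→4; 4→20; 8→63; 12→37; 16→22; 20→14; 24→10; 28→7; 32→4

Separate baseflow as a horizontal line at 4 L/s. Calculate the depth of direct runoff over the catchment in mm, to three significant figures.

d ≈ 7.22 mm

Direct runoff: 0.0, 16.0, 59.0, 33.0, 18.0, 10.0, 6.0, 3.0, 0.0 L/s; ΣQ_DR = 145.0 L/s.
V = ΣQ_DR · Δt = 145.0 × 14400 s = 2.088 × 10^6 L.
Over A = 28.9 ha, depth = V / A = 7.22 mm.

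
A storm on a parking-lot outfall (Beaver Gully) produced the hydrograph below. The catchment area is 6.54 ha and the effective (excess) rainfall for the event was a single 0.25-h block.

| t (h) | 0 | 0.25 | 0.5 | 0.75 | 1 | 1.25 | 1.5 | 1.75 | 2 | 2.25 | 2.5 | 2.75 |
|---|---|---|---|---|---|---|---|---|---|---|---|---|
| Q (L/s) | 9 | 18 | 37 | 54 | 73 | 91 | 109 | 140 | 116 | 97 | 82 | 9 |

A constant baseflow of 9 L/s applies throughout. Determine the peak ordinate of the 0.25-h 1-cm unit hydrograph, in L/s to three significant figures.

Direct runoff: 0.0, 9.0, 28.0, 45.0, 64.0, 82.0, 100.0, 131.0, 107.0, 88.0, 73.0, 0.0 L/s; ΣQ_DR = 727.0 L/s, peak = 131.0 L/s.
Runoff depth d = ΣQ_DR·Δt / A = 727.0 × 900 / (6.54 ha) = 10.00 mm.
The 1-cm UH is the DRH scaled by (10 mm)/d, so U_p = 131.0 × 10/10.00 = 131 L/s.

U_p ≈ 131 L/s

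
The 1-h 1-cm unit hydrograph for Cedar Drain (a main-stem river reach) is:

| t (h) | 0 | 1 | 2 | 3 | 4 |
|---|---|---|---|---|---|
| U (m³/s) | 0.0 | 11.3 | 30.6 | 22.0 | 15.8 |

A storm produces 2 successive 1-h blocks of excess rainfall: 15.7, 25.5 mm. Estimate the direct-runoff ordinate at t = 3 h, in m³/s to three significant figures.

Q ≈ 113 m³/s

By discrete convolution, Q_j = Σ (P_i / 10 mm) · U_{j−i}.
At t = 3 h (j=3): Q = (15.7/10)·22.0 + (25.5/10)·30.6 = 113 m³/s.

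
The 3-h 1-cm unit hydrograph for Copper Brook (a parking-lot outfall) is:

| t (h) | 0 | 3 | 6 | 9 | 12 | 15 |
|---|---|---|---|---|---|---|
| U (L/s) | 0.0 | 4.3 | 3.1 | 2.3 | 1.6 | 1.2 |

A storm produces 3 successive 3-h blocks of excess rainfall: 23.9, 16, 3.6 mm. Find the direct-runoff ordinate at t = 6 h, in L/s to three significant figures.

Q ≈ 14.3 L/s

By discrete convolution, Q_j = Σ (P_i / 10 mm) · U_{j−i}.
At t = 6 h (j=2): Q = (23.9/10)·3.1 + (16/10)·4.3 + (3.6/10)·0.0 = 14.3 L/s.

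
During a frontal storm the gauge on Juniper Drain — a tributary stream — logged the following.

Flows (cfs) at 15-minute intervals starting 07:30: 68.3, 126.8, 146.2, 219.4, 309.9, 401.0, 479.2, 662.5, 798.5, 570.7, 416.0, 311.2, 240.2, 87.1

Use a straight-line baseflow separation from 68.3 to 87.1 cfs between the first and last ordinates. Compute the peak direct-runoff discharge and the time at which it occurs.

Subtracting baseflow gives direct-runoff ordinates: 0.00, 57.05, 75.01, 146.76, 235.82, 325.47, 402.22, 584.08, 718.63, 489.38, 333.24, 226.99, 154.55, 0.00 cfs.
The maximum is 718.63 cfs, occurring at the reading for t = 09:30.

Q_p = 718.63 cfs at t = 09:30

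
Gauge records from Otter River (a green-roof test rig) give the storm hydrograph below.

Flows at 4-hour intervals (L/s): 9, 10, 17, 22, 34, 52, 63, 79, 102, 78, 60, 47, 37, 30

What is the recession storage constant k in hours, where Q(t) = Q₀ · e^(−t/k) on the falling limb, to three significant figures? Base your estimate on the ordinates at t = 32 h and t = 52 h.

On the falling limb, Q drops from 102 to 30 L/s between t = 32 h and t = 52 h (Δt = 20 h).
k = −Δt / ln(Q₂/Q₁) = −20 / ln(30/102) = 16.3 h.

k ≈ 16.3 h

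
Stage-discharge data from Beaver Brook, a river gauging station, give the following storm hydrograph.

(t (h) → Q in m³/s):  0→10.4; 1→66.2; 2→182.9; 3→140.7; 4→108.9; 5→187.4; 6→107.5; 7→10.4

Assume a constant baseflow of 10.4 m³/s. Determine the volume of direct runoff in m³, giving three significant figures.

Direct-runoff ordinates (Q − Q_b): 0.0, 55.8, 172.5, 130.3, 98.5, 177.0, 97.1, 0.0 m³/s.
ΣQ_DR = 731.2 m³/s.
With Δt = 1 h = 3600 s, V = ΣQ_DR · Δt = 731.2 × 3600 = 2.63 × 10^6 m³.

V ≈ 2.63 × 10^6 m³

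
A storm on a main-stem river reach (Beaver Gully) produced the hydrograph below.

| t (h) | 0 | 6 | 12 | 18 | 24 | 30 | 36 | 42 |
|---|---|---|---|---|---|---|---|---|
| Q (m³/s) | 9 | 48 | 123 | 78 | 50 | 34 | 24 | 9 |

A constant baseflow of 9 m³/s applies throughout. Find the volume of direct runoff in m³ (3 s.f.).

Direct-runoff ordinates (Q − Q_b): 0.0, 39.0, 114.0, 69.0, 41.0, 25.0, 15.0, 0.0 m³/s.
ΣQ_DR = 303.0 m³/s.
With Δt = 6 h = 21600 s, V = ΣQ_DR · Δt = 303.0 × 21600 = 6.54 × 10^6 m³.

V ≈ 6.54 × 10^6 m³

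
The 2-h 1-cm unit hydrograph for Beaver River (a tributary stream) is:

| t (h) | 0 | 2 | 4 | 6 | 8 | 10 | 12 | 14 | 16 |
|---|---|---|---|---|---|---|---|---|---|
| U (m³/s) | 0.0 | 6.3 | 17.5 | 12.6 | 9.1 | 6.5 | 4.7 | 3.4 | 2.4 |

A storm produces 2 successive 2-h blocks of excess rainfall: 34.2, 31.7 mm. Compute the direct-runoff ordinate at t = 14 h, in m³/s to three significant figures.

By discrete convolution, Q_j = Σ (P_i / 10 mm) · U_{j−i}.
At t = 14 h (j=7): Q = (34.2/10)·3.4 + (31.7/10)·4.7 = 26.5 m³/s.

Q ≈ 26.5 m³/s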